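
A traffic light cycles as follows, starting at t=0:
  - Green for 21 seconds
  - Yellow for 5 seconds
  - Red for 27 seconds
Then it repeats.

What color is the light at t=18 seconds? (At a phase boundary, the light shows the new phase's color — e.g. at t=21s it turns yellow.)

Cycle length = 21 + 5 + 27 = 53s
t = 18, phase_t = 18 mod 53 = 18
18 < 21 (green end) → GREEN

Answer: green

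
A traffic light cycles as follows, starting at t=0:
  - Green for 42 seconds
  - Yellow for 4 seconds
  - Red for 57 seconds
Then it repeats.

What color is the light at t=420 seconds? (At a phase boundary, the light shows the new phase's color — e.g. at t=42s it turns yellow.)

Answer: green

Derivation:
Cycle length = 42 + 4 + 57 = 103s
t = 420, phase_t = 420 mod 103 = 8
8 < 42 (green end) → GREEN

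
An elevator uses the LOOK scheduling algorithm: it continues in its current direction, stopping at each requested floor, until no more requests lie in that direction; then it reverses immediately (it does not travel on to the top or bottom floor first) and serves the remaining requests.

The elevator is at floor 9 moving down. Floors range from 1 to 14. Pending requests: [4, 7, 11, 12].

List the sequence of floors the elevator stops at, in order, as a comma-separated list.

Answer: 7, 4, 11, 12

Derivation:
Current: 9, moving DOWN
Serve below first (descending): [7, 4]
Then reverse, serve above (ascending): [11, 12]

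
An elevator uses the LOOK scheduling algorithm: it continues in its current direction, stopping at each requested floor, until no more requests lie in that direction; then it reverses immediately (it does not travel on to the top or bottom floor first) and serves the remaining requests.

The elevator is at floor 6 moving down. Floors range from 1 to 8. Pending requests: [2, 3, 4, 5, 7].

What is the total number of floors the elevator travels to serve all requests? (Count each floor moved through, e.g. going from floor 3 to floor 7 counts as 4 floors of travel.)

Start at floor 6 moving down, LOOK stop order: [5, 4, 3, 2, 7]
  6 → 5: |5-6| = 1, total = 1
  5 → 4: |4-5| = 1, total = 2
  4 → 3: |3-4| = 1, total = 3
  3 → 2: |2-3| = 1, total = 4
  2 → 7: |7-2| = 5, total = 9

Answer: 9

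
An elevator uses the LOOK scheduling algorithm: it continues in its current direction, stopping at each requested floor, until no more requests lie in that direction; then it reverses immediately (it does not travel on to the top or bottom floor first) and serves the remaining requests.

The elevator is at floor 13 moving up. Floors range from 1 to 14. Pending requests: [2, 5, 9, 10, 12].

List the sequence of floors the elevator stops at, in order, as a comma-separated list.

Answer: 12, 10, 9, 5, 2

Derivation:
Current: 13, moving UP
Serve above first (ascending): []
Then reverse, serve below (descending): [12, 10, 9, 5, 2]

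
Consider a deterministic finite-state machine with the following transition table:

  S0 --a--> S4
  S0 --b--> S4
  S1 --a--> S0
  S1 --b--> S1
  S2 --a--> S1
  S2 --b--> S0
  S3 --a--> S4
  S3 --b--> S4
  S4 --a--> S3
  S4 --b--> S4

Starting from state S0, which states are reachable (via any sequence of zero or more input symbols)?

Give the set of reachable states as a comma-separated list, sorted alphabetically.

Answer: S0, S3, S4

Derivation:
BFS from S0:
  visit S0: S0--a-->S4 (new), S0--b-->S4 (seen)
  visit S4: S4--a-->S3 (new), S4--b-->S4 (seen)
  visit S3: S3--a-->S4 (seen), S3--b-->S4 (seen)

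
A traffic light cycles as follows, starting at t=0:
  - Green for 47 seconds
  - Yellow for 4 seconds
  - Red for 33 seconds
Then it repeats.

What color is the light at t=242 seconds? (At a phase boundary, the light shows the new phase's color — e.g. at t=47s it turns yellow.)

Cycle length = 47 + 4 + 33 = 84s
t = 242, phase_t = 242 mod 84 = 74
74 >= 51 → RED

Answer: red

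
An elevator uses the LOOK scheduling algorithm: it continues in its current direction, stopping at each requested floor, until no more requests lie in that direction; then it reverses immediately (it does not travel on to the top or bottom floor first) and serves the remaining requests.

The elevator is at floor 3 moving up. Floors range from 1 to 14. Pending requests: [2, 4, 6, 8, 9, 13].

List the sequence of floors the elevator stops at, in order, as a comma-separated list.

Answer: 4, 6, 8, 9, 13, 2

Derivation:
Current: 3, moving UP
Serve above first (ascending): [4, 6, 8, 9, 13]
Then reverse, serve below (descending): [2]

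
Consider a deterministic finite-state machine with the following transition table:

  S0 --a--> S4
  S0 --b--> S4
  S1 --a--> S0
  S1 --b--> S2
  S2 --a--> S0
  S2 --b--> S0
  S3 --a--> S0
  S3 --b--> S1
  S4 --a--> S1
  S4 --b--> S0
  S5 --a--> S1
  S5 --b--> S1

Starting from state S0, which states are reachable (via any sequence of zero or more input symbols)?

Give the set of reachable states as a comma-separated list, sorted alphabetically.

Answer: S0, S1, S2, S4

Derivation:
BFS from S0:
  visit S0: S0--a-->S4 (new), S0--b-->S4 (seen)
  visit S4: S4--a-->S1 (new), S4--b-->S0 (seen)
  visit S1: S1--a-->S0 (seen), S1--b-->S2 (new)
  visit S2: S2--a-->S0 (seen), S2--b-->S0 (seen)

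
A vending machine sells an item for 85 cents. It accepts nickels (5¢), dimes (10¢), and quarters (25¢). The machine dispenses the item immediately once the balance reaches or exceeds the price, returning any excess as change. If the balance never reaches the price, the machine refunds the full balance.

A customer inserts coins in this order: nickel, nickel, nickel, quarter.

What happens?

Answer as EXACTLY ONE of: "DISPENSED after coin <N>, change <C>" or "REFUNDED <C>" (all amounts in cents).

Price: 85¢
Coin 1 (nickel, 5¢): balance = 5¢
Coin 2 (nickel, 5¢): balance = 10¢
Coin 3 (nickel, 5¢): balance = 15¢
Coin 4 (quarter, 25¢): balance = 40¢
All coins inserted, balance 40¢ < price 85¢ → REFUND 40¢

Answer: REFUNDED 40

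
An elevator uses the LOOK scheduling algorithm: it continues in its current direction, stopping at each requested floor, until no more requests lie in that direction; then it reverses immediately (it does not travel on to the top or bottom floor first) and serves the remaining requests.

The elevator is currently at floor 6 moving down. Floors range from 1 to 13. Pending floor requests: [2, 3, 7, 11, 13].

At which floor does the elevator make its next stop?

Answer: 3

Derivation:
Current floor: 6, direction: down
Requests above: [7, 11, 13]
Requests below: [2, 3]
Moving down and requests lie below → nearest below is max([2, 3]) = 3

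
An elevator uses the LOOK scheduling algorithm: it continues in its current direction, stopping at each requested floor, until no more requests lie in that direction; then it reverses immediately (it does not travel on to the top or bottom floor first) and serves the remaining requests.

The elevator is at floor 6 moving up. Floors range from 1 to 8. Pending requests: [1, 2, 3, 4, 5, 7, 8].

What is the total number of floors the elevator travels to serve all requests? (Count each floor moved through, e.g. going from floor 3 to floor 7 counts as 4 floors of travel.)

Start at floor 6 moving up, LOOK stop order: [7, 8, 5, 4, 3, 2, 1]
  6 → 7: |7-6| = 1, total = 1
  7 → 8: |8-7| = 1, total = 2
  8 → 5: |5-8| = 3, total = 5
  5 → 4: |4-5| = 1, total = 6
  4 → 3: |3-4| = 1, total = 7
  3 → 2: |2-3| = 1, total = 8
  2 → 1: |1-2| = 1, total = 9

Answer: 9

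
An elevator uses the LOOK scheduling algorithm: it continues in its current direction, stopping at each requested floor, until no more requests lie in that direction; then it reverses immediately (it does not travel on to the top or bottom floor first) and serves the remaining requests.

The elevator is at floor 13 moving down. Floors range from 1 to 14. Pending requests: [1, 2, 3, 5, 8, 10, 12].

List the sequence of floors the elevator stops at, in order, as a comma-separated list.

Answer: 12, 10, 8, 5, 3, 2, 1

Derivation:
Current: 13, moving DOWN
Serve below first (descending): [12, 10, 8, 5, 3, 2, 1]
Then reverse, serve above (ascending): []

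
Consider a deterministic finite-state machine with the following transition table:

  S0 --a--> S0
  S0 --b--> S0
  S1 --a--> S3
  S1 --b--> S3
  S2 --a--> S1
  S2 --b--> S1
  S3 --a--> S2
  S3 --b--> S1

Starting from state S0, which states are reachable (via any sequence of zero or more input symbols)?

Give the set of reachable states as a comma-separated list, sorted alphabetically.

Answer: S0

Derivation:
BFS from S0:
  visit S0: S0--a-->S0 (seen), S0--b-->S0 (seen)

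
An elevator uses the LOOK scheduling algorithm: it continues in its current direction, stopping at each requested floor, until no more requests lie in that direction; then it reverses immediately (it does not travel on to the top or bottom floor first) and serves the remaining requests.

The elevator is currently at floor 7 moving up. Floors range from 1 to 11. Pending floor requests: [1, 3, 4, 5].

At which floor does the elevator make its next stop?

Answer: 5

Derivation:
Current floor: 7, direction: up
Requests above: []
Requests below: [1, 3, 4, 5]
Moving up but no requests above → reverse; nearest below is max([1, 3, 4, 5]) = 5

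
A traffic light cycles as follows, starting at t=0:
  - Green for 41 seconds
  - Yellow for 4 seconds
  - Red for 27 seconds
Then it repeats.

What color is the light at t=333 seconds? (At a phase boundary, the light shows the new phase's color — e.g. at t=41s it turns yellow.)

Answer: red

Derivation:
Cycle length = 41 + 4 + 27 = 72s
t = 333, phase_t = 333 mod 72 = 45
45 >= 45 → RED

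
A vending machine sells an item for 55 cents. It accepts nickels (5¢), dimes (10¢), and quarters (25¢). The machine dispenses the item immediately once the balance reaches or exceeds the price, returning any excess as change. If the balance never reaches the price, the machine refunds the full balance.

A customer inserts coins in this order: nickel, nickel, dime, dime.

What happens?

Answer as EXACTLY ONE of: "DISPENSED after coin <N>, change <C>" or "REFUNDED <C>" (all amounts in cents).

Answer: REFUNDED 30

Derivation:
Price: 55¢
Coin 1 (nickel, 5¢): balance = 5¢
Coin 2 (nickel, 5¢): balance = 10¢
Coin 3 (dime, 10¢): balance = 20¢
Coin 4 (dime, 10¢): balance = 30¢
All coins inserted, balance 30¢ < price 55¢ → REFUND 30¢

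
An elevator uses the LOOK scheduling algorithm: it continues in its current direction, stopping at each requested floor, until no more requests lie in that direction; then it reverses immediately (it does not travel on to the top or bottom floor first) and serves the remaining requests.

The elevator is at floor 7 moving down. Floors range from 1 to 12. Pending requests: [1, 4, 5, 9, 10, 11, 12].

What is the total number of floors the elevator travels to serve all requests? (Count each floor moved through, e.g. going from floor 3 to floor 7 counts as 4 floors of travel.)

Answer: 17

Derivation:
Start at floor 7 moving down, LOOK stop order: [5, 4, 1, 9, 10, 11, 12]
  7 → 5: |5-7| = 2, total = 2
  5 → 4: |4-5| = 1, total = 3
  4 → 1: |1-4| = 3, total = 6
  1 → 9: |9-1| = 8, total = 14
  9 → 10: |10-9| = 1, total = 15
  10 → 11: |11-10| = 1, total = 16
  11 → 12: |12-11| = 1, total = 17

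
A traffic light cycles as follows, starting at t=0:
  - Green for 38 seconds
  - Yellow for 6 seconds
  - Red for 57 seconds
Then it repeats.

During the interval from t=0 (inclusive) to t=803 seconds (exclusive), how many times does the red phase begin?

Answer: 8

Derivation:
Cycle = 38+6+57 = 101s
red phase starts at t = k*101 + 44 for k=0,1,2,...
Need k*101+44 < 803 → k < 7.515
k ∈ {0, ..., 7} → 8 starts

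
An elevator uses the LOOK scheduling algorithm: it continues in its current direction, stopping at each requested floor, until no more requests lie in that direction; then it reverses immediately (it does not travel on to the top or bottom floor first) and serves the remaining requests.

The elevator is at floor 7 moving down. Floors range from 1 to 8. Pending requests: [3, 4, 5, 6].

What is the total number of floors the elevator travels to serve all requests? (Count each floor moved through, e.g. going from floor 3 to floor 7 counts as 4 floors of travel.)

Start at floor 7 moving down, LOOK stop order: [6, 5, 4, 3]
  7 → 6: |6-7| = 1, total = 1
  6 → 5: |5-6| = 1, total = 2
  5 → 4: |4-5| = 1, total = 3
  4 → 3: |3-4| = 1, total = 4

Answer: 4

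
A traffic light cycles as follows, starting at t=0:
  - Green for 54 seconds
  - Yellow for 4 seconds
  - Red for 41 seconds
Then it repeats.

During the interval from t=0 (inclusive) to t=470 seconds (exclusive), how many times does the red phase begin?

Answer: 5

Derivation:
Cycle = 54+4+41 = 99s
red phase starts at t = k*99 + 58 for k=0,1,2,...
Need k*99+58 < 470 → k < 4.162
k ∈ {0, ..., 4} → 5 starts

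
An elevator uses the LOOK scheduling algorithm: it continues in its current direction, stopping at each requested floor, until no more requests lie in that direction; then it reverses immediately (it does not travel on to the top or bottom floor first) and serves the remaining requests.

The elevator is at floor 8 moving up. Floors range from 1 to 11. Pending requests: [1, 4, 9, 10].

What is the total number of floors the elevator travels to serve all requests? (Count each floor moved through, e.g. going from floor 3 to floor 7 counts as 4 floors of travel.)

Answer: 11

Derivation:
Start at floor 8 moving up, LOOK stop order: [9, 10, 4, 1]
  8 → 9: |9-8| = 1, total = 1
  9 → 10: |10-9| = 1, total = 2
  10 → 4: |4-10| = 6, total = 8
  4 → 1: |1-4| = 3, total = 11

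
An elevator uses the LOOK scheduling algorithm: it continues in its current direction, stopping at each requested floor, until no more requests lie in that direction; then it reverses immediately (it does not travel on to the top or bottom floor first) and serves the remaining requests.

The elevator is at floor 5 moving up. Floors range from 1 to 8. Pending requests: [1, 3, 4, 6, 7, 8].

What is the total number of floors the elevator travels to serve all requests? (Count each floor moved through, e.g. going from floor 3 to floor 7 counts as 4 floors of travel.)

Start at floor 5 moving up, LOOK stop order: [6, 7, 8, 4, 3, 1]
  5 → 6: |6-5| = 1, total = 1
  6 → 7: |7-6| = 1, total = 2
  7 → 8: |8-7| = 1, total = 3
  8 → 4: |4-8| = 4, total = 7
  4 → 3: |3-4| = 1, total = 8
  3 → 1: |1-3| = 2, total = 10

Answer: 10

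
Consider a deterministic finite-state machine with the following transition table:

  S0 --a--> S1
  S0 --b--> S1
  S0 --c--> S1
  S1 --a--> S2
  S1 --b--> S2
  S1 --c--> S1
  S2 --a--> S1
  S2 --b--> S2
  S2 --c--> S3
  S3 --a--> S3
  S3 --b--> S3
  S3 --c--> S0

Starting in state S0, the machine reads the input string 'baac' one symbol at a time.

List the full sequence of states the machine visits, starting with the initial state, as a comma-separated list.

Start: S0
  read 'b': S0 --b--> S1
  read 'a': S1 --a--> S2
  read 'a': S2 --a--> S1
  read 'c': S1 --c--> S1

Answer: S0, S1, S2, S1, S1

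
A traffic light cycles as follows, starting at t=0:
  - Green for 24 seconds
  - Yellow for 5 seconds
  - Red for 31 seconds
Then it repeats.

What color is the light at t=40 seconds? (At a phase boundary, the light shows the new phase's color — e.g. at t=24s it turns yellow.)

Cycle length = 24 + 5 + 31 = 60s
t = 40, phase_t = 40 mod 60 = 40
40 >= 29 → RED

Answer: red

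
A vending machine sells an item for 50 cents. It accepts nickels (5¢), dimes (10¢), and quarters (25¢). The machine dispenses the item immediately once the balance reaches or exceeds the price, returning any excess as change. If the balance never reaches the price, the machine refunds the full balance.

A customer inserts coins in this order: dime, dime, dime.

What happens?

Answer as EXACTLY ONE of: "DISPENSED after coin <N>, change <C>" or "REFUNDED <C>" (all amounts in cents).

Price: 50¢
Coin 1 (dime, 10¢): balance = 10¢
Coin 2 (dime, 10¢): balance = 20¢
Coin 3 (dime, 10¢): balance = 30¢
All coins inserted, balance 30¢ < price 50¢ → REFUND 30¢

Answer: REFUNDED 30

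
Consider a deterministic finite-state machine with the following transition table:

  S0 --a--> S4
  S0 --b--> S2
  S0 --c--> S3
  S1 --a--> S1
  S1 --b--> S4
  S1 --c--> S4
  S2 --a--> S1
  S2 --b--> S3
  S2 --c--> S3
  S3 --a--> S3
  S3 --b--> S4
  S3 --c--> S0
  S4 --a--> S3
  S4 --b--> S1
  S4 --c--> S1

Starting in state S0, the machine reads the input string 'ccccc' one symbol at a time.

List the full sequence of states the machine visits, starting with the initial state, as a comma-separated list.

Start: S0
  read 'c': S0 --c--> S3
  read 'c': S3 --c--> S0
  read 'c': S0 --c--> S3
  read 'c': S3 --c--> S0
  read 'c': S0 --c--> S3

Answer: S0, S3, S0, S3, S0, S3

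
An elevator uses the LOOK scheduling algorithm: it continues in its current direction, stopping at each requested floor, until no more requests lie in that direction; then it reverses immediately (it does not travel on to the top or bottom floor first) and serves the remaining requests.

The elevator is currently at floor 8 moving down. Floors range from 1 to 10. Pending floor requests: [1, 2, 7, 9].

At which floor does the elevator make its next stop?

Answer: 7

Derivation:
Current floor: 8, direction: down
Requests above: [9]
Requests below: [1, 2, 7]
Moving down and requests lie below → nearest below is max([1, 2, 7]) = 7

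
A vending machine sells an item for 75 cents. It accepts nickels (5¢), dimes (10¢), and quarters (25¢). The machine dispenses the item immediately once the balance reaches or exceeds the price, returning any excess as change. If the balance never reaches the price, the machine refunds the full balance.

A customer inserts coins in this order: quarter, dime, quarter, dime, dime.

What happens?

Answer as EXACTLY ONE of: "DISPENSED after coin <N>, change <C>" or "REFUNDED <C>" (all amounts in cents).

Price: 75¢
Coin 1 (quarter, 25¢): balance = 25¢
Coin 2 (dime, 10¢): balance = 35¢
Coin 3 (quarter, 25¢): balance = 60¢
Coin 4 (dime, 10¢): balance = 70¢
Coin 5 (dime, 10¢): balance = 80¢
  → balance >= price → DISPENSE, change = 80 - 75 = 5¢

Answer: DISPENSED after coin 5, change 5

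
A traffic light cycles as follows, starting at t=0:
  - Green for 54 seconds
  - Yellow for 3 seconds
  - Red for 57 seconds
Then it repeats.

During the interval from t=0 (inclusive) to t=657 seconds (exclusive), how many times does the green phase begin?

Answer: 6

Derivation:
Cycle = 54+3+57 = 114s
green phase starts at t = k*114 + 0 for k=0,1,2,...
Need k*114+0 < 657 → k < 5.763
k ∈ {0, ..., 5} → 6 starts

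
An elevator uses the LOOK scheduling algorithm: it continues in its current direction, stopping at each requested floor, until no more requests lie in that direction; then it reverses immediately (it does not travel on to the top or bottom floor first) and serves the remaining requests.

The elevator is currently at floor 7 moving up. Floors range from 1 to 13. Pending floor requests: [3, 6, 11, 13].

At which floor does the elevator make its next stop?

Current floor: 7, direction: up
Requests above: [11, 13]
Requests below: [3, 6]
Moving up and requests lie above → nearest above is min([11, 13]) = 11

Answer: 11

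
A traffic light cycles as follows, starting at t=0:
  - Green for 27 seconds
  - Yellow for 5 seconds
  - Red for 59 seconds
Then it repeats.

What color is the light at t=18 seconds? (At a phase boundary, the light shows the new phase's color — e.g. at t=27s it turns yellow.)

Cycle length = 27 + 5 + 59 = 91s
t = 18, phase_t = 18 mod 91 = 18
18 < 27 (green end) → GREEN

Answer: green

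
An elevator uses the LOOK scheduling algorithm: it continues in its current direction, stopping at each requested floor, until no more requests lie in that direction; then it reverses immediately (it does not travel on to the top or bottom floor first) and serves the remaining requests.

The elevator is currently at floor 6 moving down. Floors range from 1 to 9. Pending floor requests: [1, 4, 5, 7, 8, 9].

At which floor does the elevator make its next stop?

Answer: 5

Derivation:
Current floor: 6, direction: down
Requests above: [7, 8, 9]
Requests below: [1, 4, 5]
Moving down and requests lie below → nearest below is max([1, 4, 5]) = 5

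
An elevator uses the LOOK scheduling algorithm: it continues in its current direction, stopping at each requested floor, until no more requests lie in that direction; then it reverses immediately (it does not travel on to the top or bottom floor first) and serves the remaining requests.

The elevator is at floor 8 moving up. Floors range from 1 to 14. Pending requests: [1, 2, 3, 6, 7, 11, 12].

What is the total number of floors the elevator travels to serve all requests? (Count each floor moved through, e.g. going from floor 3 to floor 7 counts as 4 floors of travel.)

Start at floor 8 moving up, LOOK stop order: [11, 12, 7, 6, 3, 2, 1]
  8 → 11: |11-8| = 3, total = 3
  11 → 12: |12-11| = 1, total = 4
  12 → 7: |7-12| = 5, total = 9
  7 → 6: |6-7| = 1, total = 10
  6 → 3: |3-6| = 3, total = 13
  3 → 2: |2-3| = 1, total = 14
  2 → 1: |1-2| = 1, total = 15

Answer: 15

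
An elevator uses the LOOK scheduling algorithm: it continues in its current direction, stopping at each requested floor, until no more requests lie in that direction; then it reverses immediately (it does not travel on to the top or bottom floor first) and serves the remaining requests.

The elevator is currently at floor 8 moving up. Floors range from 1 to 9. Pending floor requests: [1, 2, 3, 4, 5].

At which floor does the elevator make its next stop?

Answer: 5

Derivation:
Current floor: 8, direction: up
Requests above: []
Requests below: [1, 2, 3, 4, 5]
Moving up but no requests above → reverse; nearest below is max([1, 2, 3, 4, 5]) = 5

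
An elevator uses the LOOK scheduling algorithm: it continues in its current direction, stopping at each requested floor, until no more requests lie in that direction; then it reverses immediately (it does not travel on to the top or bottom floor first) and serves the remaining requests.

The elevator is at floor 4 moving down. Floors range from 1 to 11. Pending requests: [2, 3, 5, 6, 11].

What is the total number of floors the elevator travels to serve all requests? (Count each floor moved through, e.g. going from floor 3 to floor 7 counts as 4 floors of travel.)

Start at floor 4 moving down, LOOK stop order: [3, 2, 5, 6, 11]
  4 → 3: |3-4| = 1, total = 1
  3 → 2: |2-3| = 1, total = 2
  2 → 5: |5-2| = 3, total = 5
  5 → 6: |6-5| = 1, total = 6
  6 → 11: |11-6| = 5, total = 11

Answer: 11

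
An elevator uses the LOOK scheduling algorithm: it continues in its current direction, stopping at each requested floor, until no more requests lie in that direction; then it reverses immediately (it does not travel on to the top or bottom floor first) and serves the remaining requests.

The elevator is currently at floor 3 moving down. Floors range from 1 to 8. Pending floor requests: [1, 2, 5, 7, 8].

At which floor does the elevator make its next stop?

Current floor: 3, direction: down
Requests above: [5, 7, 8]
Requests below: [1, 2]
Moving down and requests lie below → nearest below is max([1, 2]) = 2

Answer: 2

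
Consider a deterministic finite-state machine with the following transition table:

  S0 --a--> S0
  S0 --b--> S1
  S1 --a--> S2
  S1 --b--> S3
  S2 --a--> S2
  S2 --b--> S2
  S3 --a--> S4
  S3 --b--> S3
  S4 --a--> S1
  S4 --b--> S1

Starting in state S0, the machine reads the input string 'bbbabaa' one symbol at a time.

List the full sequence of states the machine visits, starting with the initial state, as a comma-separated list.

Answer: S0, S1, S3, S3, S4, S1, S2, S2

Derivation:
Start: S0
  read 'b': S0 --b--> S1
  read 'b': S1 --b--> S3
  read 'b': S3 --b--> S3
  read 'a': S3 --a--> S4
  read 'b': S4 --b--> S1
  read 'a': S1 --a--> S2
  read 'a': S2 --a--> S2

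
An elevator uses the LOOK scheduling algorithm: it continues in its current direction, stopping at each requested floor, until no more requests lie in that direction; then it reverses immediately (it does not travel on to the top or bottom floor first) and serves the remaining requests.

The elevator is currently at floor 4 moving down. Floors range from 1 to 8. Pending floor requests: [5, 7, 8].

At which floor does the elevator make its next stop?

Current floor: 4, direction: down
Requests above: [5, 7, 8]
Requests below: []
Moving down but no requests below → reverse; nearest above is min([5, 7, 8]) = 5

Answer: 5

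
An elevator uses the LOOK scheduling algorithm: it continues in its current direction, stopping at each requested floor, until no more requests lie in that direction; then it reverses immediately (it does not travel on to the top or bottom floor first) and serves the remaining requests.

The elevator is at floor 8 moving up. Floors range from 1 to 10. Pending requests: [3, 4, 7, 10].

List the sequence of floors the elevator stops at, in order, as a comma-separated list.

Current: 8, moving UP
Serve above first (ascending): [10]
Then reverse, serve below (descending): [7, 4, 3]

Answer: 10, 7, 4, 3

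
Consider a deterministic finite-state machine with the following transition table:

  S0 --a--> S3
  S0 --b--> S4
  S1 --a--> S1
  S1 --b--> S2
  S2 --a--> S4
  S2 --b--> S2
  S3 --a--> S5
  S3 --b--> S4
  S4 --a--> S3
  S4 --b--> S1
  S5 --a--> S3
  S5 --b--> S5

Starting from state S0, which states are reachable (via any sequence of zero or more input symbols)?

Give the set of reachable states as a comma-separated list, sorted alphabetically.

BFS from S0:
  visit S0: S0--a-->S3 (new), S0--b-->S4 (new)
  visit S3: S3--a-->S5 (new), S3--b-->S4 (seen)
  visit S4: S4--a-->S3 (seen), S4--b-->S1 (new)
  visit S5: S5--a-->S3 (seen), S5--b-->S5 (seen)
  visit S1: S1--a-->S1 (seen), S1--b-->S2 (new)
  visit S2: S2--a-->S4 (seen), S2--b-->S2 (seen)

Answer: S0, S1, S2, S3, S4, S5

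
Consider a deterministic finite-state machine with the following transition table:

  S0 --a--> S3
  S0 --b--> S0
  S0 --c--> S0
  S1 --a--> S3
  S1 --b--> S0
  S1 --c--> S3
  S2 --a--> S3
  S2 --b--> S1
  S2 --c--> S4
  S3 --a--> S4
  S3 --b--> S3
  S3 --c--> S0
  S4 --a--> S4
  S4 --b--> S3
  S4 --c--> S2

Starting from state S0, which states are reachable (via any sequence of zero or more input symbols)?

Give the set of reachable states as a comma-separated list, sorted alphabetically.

Answer: S0, S1, S2, S3, S4

Derivation:
BFS from S0:
  visit S0: S0--a-->S3 (new), S0--b-->S0 (seen), S0--c-->S0 (seen)
  visit S3: S3--a-->S4 (new), S3--b-->S3 (seen), S3--c-->S0 (seen)
  visit S4: S4--a-->S4 (seen), S4--b-->S3 (seen), S4--c-->S2 (new)
  visit S2: S2--a-->S3 (seen), S2--b-->S1 (new), S2--c-->S4 (seen)
  visit S1: S1--a-->S3 (seen), S1--b-->S0 (seen), S1--c-->S3 (seen)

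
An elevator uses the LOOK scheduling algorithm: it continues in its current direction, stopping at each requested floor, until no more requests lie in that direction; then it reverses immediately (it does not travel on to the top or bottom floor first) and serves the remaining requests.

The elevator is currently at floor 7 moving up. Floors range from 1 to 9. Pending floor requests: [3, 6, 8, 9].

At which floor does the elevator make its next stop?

Answer: 8

Derivation:
Current floor: 7, direction: up
Requests above: [8, 9]
Requests below: [3, 6]
Moving up and requests lie above → nearest above is min([8, 9]) = 8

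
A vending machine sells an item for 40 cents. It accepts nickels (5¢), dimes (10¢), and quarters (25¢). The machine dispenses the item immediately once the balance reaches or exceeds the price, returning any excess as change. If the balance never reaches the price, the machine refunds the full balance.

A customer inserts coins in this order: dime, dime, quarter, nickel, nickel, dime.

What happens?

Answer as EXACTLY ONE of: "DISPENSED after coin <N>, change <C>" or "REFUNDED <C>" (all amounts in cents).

Answer: DISPENSED after coin 3, change 5

Derivation:
Price: 40¢
Coin 1 (dime, 10¢): balance = 10¢
Coin 2 (dime, 10¢): balance = 20¢
Coin 3 (quarter, 25¢): balance = 45¢
  → balance >= price → DISPENSE, change = 45 - 40 = 5¢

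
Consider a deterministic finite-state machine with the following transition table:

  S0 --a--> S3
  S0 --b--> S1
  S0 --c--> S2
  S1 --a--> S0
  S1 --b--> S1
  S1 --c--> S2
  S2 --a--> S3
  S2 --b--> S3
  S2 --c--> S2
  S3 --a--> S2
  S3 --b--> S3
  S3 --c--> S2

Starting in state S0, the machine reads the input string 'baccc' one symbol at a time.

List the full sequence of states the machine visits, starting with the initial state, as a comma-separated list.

Answer: S0, S1, S0, S2, S2, S2

Derivation:
Start: S0
  read 'b': S0 --b--> S1
  read 'a': S1 --a--> S0
  read 'c': S0 --c--> S2
  read 'c': S2 --c--> S2
  read 'c': S2 --c--> S2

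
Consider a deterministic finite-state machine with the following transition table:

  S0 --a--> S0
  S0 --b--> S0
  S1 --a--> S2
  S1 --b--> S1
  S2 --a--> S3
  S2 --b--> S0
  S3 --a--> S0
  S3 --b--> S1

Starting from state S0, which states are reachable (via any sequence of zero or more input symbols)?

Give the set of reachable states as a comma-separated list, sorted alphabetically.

Answer: S0

Derivation:
BFS from S0:
  visit S0: S0--a-->S0 (seen), S0--b-->S0 (seen)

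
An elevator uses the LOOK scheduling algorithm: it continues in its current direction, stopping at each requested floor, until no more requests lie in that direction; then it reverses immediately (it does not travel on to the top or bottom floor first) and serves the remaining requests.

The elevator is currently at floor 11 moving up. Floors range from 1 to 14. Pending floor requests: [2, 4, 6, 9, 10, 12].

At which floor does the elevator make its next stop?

Current floor: 11, direction: up
Requests above: [12]
Requests below: [2, 4, 6, 9, 10]
Moving up and requests lie above → nearest above is min([12]) = 12

Answer: 12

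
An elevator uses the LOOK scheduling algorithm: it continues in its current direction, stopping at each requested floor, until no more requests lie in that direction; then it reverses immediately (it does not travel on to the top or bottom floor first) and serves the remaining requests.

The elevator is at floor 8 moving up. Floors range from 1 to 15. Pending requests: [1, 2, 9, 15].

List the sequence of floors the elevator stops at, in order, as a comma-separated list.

Current: 8, moving UP
Serve above first (ascending): [9, 15]
Then reverse, serve below (descending): [2, 1]

Answer: 9, 15, 2, 1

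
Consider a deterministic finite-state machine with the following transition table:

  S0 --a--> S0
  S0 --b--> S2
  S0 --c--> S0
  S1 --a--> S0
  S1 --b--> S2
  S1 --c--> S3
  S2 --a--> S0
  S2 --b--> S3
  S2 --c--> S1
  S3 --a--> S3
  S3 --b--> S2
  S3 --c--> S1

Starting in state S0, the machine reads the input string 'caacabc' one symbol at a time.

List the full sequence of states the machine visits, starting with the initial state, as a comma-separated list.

Start: S0
  read 'c': S0 --c--> S0
  read 'a': S0 --a--> S0
  read 'a': S0 --a--> S0
  read 'c': S0 --c--> S0
  read 'a': S0 --a--> S0
  read 'b': S0 --b--> S2
  read 'c': S2 --c--> S1

Answer: S0, S0, S0, S0, S0, S0, S2, S1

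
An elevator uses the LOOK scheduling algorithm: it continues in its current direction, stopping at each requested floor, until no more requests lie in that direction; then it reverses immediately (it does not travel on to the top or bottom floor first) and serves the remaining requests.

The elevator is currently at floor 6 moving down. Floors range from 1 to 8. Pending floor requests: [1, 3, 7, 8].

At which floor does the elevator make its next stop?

Answer: 3

Derivation:
Current floor: 6, direction: down
Requests above: [7, 8]
Requests below: [1, 3]
Moving down and requests lie below → nearest below is max([1, 3]) = 3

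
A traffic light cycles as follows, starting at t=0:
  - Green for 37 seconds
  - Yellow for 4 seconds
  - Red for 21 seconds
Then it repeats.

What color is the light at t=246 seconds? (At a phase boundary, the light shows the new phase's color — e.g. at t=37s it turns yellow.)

Answer: red

Derivation:
Cycle length = 37 + 4 + 21 = 62s
t = 246, phase_t = 246 mod 62 = 60
60 >= 41 → RED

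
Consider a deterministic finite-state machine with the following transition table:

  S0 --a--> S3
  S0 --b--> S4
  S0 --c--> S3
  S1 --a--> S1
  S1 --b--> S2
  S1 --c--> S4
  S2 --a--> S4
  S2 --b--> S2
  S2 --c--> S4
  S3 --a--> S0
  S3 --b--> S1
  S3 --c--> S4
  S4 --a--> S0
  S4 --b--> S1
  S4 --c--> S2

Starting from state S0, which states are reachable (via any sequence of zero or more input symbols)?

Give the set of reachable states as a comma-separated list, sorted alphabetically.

Answer: S0, S1, S2, S3, S4

Derivation:
BFS from S0:
  visit S0: S0--a-->S3 (new), S0--b-->S4 (new), S0--c-->S3 (seen)
  visit S3: S3--a-->S0 (seen), S3--b-->S1 (new), S3--c-->S4 (seen)
  visit S4: S4--a-->S0 (seen), S4--b-->S1 (seen), S4--c-->S2 (new)
  visit S1: S1--a-->S1 (seen), S1--b-->S2 (seen), S1--c-->S4 (seen)
  visit S2: S2--a-->S4 (seen), S2--b-->S2 (seen), S2--c-->S4 (seen)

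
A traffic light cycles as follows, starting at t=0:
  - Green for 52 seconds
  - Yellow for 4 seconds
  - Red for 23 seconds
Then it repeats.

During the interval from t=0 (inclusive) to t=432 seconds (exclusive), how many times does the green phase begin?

Answer: 6

Derivation:
Cycle = 52+4+23 = 79s
green phase starts at t = k*79 + 0 for k=0,1,2,...
Need k*79+0 < 432 → k < 5.468
k ∈ {0, ..., 5} → 6 starts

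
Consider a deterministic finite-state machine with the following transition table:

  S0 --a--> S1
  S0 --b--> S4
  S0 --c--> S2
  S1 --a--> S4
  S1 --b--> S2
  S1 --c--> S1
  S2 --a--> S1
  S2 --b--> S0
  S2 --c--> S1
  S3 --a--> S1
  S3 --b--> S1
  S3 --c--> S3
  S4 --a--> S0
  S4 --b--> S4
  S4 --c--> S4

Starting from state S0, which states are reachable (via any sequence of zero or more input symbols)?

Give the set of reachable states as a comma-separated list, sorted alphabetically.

BFS from S0:
  visit S0: S0--a-->S1 (new), S0--b-->S4 (new), S0--c-->S2 (new)
  visit S1: S1--a-->S4 (seen), S1--b-->S2 (seen), S1--c-->S1 (seen)
  visit S4: S4--a-->S0 (seen), S4--b-->S4 (seen), S4--c-->S4 (seen)
  visit S2: S2--a-->S1 (seen), S2--b-->S0 (seen), S2--c-->S1 (seen)

Answer: S0, S1, S2, S4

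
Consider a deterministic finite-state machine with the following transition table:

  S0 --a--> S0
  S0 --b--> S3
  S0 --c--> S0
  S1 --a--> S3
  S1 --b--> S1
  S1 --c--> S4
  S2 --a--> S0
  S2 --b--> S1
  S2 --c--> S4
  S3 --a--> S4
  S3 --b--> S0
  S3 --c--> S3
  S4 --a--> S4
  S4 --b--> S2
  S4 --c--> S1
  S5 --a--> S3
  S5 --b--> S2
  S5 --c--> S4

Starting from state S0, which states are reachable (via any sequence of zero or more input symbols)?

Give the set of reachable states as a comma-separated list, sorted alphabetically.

Answer: S0, S1, S2, S3, S4

Derivation:
BFS from S0:
  visit S0: S0--a-->S0 (seen), S0--b-->S3 (new), S0--c-->S0 (seen)
  visit S3: S3--a-->S4 (new), S3--b-->S0 (seen), S3--c-->S3 (seen)
  visit S4: S4--a-->S4 (seen), S4--b-->S2 (new), S4--c-->S1 (new)
  visit S2: S2--a-->S0 (seen), S2--b-->S1 (seen), S2--c-->S4 (seen)
  visit S1: S1--a-->S3 (seen), S1--b-->S1 (seen), S1--c-->S4 (seen)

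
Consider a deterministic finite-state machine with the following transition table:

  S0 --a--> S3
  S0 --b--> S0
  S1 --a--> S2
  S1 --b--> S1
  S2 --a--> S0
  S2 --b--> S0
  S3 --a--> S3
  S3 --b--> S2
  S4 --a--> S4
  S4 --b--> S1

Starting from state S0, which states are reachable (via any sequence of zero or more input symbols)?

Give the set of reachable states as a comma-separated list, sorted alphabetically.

Answer: S0, S2, S3

Derivation:
BFS from S0:
  visit S0: S0--a-->S3 (new), S0--b-->S0 (seen)
  visit S3: S3--a-->S3 (seen), S3--b-->S2 (new)
  visit S2: S2--a-->S0 (seen), S2--b-->S0 (seen)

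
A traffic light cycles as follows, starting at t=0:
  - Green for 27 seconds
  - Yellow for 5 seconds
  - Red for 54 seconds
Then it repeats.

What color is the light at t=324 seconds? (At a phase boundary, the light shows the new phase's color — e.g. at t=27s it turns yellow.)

Answer: red

Derivation:
Cycle length = 27 + 5 + 54 = 86s
t = 324, phase_t = 324 mod 86 = 66
66 >= 32 → RED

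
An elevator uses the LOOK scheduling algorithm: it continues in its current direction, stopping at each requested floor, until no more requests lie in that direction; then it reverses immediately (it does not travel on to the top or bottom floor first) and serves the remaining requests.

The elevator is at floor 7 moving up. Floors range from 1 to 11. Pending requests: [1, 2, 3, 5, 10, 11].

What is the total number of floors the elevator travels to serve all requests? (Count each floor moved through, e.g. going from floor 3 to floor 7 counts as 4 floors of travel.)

Answer: 14

Derivation:
Start at floor 7 moving up, LOOK stop order: [10, 11, 5, 3, 2, 1]
  7 → 10: |10-7| = 3, total = 3
  10 → 11: |11-10| = 1, total = 4
  11 → 5: |5-11| = 6, total = 10
  5 → 3: |3-5| = 2, total = 12
  3 → 2: |2-3| = 1, total = 13
  2 → 1: |1-2| = 1, total = 14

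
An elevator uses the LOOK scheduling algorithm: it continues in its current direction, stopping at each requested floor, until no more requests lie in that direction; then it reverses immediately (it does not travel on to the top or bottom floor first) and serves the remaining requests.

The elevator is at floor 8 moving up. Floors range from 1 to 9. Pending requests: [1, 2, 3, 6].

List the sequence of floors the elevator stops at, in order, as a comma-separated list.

Answer: 6, 3, 2, 1

Derivation:
Current: 8, moving UP
Serve above first (ascending): []
Then reverse, serve below (descending): [6, 3, 2, 1]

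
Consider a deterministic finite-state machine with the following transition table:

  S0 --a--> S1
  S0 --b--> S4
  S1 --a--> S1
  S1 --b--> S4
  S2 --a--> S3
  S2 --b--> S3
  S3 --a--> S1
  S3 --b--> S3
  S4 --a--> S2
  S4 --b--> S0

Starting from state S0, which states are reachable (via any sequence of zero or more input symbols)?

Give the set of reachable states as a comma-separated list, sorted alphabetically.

Answer: S0, S1, S2, S3, S4

Derivation:
BFS from S0:
  visit S0: S0--a-->S1 (new), S0--b-->S4 (new)
  visit S1: S1--a-->S1 (seen), S1--b-->S4 (seen)
  visit S4: S4--a-->S2 (new), S4--b-->S0 (seen)
  visit S2: S2--a-->S3 (new), S2--b-->S3 (seen)
  visit S3: S3--a-->S1 (seen), S3--b-->S3 (seen)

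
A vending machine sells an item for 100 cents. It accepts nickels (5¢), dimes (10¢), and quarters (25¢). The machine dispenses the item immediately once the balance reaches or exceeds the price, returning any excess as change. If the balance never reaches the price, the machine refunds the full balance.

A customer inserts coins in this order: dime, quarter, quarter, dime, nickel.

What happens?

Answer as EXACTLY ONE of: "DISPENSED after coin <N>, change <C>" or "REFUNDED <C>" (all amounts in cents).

Answer: REFUNDED 75

Derivation:
Price: 100¢
Coin 1 (dime, 10¢): balance = 10¢
Coin 2 (quarter, 25¢): balance = 35¢
Coin 3 (quarter, 25¢): balance = 60¢
Coin 4 (dime, 10¢): balance = 70¢
Coin 5 (nickel, 5¢): balance = 75¢
All coins inserted, balance 75¢ < price 100¢ → REFUND 75¢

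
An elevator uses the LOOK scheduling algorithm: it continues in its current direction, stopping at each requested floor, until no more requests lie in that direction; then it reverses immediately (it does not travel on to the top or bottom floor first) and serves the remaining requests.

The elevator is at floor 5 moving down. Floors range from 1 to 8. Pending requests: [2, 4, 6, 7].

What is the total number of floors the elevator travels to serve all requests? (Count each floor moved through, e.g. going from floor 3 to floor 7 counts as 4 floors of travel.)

Start at floor 5 moving down, LOOK stop order: [4, 2, 6, 7]
  5 → 4: |4-5| = 1, total = 1
  4 → 2: |2-4| = 2, total = 3
  2 → 6: |6-2| = 4, total = 7
  6 → 7: |7-6| = 1, total = 8

Answer: 8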